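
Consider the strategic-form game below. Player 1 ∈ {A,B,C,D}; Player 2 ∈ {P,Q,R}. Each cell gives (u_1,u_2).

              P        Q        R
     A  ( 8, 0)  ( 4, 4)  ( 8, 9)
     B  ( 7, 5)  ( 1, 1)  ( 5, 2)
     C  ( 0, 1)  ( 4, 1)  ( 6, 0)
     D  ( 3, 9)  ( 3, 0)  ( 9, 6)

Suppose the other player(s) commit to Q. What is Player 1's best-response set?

u_1(A vs Q) = 4
u_1(B vs Q) = 1
u_1(C vs Q) = 4
u_1(D vs Q) = 3
max payoff 4 at {A,C}

argmax u_1 = {A,C}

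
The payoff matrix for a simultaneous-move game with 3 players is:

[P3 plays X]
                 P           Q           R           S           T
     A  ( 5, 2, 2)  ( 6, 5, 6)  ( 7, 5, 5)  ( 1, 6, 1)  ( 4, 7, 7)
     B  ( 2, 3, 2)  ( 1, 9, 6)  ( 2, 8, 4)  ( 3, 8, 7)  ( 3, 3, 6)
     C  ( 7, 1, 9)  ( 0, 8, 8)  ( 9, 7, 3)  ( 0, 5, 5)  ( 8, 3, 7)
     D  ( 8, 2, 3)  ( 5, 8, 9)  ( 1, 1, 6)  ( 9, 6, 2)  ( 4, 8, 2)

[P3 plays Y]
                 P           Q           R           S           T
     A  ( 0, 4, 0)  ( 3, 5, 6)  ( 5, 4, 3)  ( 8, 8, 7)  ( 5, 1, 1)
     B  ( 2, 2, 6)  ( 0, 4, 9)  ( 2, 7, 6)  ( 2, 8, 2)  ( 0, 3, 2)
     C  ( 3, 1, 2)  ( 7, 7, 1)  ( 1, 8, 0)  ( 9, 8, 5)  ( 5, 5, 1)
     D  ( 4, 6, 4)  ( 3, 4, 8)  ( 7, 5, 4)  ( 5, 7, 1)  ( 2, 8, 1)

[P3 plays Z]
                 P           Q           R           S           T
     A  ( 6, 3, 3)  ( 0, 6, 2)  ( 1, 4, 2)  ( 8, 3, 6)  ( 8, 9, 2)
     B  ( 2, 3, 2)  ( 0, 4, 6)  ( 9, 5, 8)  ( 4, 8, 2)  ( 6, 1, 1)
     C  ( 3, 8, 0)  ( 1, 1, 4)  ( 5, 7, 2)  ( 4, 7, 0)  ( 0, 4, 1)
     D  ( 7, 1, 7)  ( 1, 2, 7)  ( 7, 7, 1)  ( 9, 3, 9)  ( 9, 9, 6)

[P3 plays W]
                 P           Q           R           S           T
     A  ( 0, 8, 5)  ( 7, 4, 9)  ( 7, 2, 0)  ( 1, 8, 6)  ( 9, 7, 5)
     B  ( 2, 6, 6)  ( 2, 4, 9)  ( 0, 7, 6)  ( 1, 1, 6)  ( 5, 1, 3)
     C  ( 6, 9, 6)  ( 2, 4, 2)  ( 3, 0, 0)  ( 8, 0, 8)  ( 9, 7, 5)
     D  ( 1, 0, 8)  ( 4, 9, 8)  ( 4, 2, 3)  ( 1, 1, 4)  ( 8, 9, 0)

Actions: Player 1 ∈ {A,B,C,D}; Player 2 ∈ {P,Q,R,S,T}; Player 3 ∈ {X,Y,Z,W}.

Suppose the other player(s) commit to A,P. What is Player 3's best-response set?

argmax u_3 = {W}

u_3(X vs A,P) = 2
u_3(Y vs A,P) = 0
u_3(Z vs A,P) = 3
u_3(W vs A,P) = 5
max payoff 5 at {W}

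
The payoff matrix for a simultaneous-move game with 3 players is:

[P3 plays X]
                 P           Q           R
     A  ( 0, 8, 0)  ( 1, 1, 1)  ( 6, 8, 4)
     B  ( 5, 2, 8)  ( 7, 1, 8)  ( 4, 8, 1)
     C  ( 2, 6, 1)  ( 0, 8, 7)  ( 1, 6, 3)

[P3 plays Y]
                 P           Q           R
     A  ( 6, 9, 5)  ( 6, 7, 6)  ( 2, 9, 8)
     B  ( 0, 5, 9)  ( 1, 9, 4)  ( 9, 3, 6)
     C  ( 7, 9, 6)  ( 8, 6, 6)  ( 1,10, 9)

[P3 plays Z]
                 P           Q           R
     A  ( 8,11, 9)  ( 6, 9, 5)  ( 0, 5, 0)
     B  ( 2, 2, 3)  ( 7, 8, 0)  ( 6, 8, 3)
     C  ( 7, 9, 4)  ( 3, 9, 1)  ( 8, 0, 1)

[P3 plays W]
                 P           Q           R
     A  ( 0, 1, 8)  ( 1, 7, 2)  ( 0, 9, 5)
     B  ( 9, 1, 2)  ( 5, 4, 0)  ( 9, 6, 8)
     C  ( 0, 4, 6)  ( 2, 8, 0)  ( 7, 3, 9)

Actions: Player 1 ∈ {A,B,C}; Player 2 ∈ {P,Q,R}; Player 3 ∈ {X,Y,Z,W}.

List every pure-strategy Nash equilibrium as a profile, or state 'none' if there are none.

(A,P,X): not NE [P1→B gives 5>0; P3→Z gives 9>0]
(A,P,Y): not NE [P1→C gives 7>6; P3→Z gives 9>5]
(A,P,Z): NE
(A,P,W): not NE [P1→B gives 9>0; P2→R gives 9>1; P3→Z gives 9>8]
(A,Q,X): not NE [P1→B gives 7>1; P2→R gives 8>1; P3→Y gives 6>1]
(A,Q,Y): not NE [P1→C gives 8>6; P2→R gives 9>7]
(A,Q,Z): not NE [P1→B gives 7>6; P2→P gives 11>9; P3→Y gives 6>5]
(A,Q,W): not NE [P1→B gives 5>1; P2→R gives 9>7; P3→Y gives 6>2]
(A,R,X): not NE [P3→Y gives 8>4]
(A,R,Y): not NE [P1→B gives 9>2]
(A,R,Z): not NE [P1→C gives 8>0; P2→P gives 11>5; P3→Y gives 8>0]
(A,R,W): not NE [P1→B gives 9>0; P3→Y gives 8>5]
(B,P,X): not NE [P2→R gives 8>2; P3→Y gives 9>8]
(B,P,Y): not NE [P1→C gives 7>0; P2→Q gives 9>5]
(B,P,Z): not NE [P1→A gives 8>2; P2→R gives 8>2; P3→Y gives 9>3]
(B,P,W): not NE [P2→R gives 6>1; P3→Y gives 9>2]
(B,Q,X): not NE [P2→R gives 8>1]
(B,Q,Y): not NE [P1→C gives 8>1; P3→X gives 8>4]
(B,Q,Z): not NE [P3→X gives 8>0]
(B,Q,W): not NE [P2→R gives 6>4; P3→X gives 8>0]
(B,R,X): not NE [P1→A gives 6>4; P3→W gives 8>1]
(B,R,Y): not NE [P2→Q gives 9>3; P3→W gives 8>6]
(B,R,Z): not NE [P1→C gives 8>6; P3→W gives 8>3]
(B,R,W): NE
(C,P,X): not NE [P1→B gives 5>2; P2→Q gives 8>6; P3→W gives 6>1]
(C,P,Y): not NE [P2→R gives 10>9]
(C,P,Z): not NE [P1→A gives 8>7; P3→W gives 6>4]
(C,P,W): not NE [P1→B gives 9>0; P2→Q gives 8>4]
(C,Q,X): not NE [P1→B gives 7>0]
(C,Q,Y): not NE [P2→R gives 10>6; P3→X gives 7>6]
(C,Q,Z): not NE [P1→B gives 7>3; P3→X gives 7>1]
(C,Q,W): not NE [P1→B gives 5>2; P3→X gives 7>0]
(C,R,X): not NE [P1→A gives 6>1; P2→Q gives 8>6; P3→W gives 9>3]
(C,R,Y): not NE [P1→B gives 9>1]
(C,R,Z): not NE [P2→Q gives 9>0; P3→W gives 9>1]
(C,R,W): not NE [P1→B gives 9>7; P2→Q gives 8>3]

PSNE = {(A,P,Z), (B,R,W)}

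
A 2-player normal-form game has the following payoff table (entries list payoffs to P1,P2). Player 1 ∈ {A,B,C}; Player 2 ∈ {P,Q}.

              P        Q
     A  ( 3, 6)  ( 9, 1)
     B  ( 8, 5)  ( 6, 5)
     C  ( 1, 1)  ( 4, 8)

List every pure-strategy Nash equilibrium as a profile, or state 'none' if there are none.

NE set: (B,P)

(A,P): not NE [P1→B gives 8>3]
(A,Q): not NE [P2→P gives 6>1]
(B,P): NE
(B,Q): not NE [P1→A gives 9>6]
(C,P): not NE [P1→B gives 8>1; P2→Q gives 8>1]
(C,Q): not NE [P1→A gives 9>4]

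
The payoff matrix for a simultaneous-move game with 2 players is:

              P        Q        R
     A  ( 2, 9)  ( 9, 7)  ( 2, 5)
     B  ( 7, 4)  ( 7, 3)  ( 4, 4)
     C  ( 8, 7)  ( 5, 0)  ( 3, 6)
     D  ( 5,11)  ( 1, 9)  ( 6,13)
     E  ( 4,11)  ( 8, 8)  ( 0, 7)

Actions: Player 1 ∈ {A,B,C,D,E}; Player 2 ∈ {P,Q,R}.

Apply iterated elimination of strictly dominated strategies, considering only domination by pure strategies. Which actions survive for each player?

IESDS → P1:{B,C,D} P2:{P,R}

P2 drop Q (P beats it: A:9>7 B:4>3 C:7>0 D:11>9 E:11>8)
P1 drop A (B beats it: P:7>2 R:4>2)
P1 drop E (B beats it: P:7>4 R:4>0)
P1→{B,C,D} P2→{P,R}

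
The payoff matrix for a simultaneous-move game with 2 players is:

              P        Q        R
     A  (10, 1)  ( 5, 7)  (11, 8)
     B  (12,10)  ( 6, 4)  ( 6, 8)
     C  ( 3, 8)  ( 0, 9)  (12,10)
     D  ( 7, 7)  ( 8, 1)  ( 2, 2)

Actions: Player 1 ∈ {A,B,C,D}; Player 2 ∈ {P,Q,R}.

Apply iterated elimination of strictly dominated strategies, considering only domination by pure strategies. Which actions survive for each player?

Survivors P1:{A,B,C} P2:{P,R}

P2 drop Q (R beats it: A:8>7 B:8>4 C:10>9 D:2>1)
P1 drop D (A beats it: P:10>7 R:11>2)
P1→{A,B,C} P2→{P,R}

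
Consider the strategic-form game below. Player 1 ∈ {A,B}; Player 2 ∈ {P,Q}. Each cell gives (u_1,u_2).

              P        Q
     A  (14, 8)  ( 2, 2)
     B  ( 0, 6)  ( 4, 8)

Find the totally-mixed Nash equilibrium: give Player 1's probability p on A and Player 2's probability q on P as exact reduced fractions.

P1 indiff ⇒ q·14+(1-q)·2 = q·0+(1-q)·4 ⇒ q(14) = (1-q)(2) ⇒ q = 1/8
P2 indiff ⇒ p·8+(1-p)·6 = p·2+(1-p)·8 ⇒ p(6) = (1-p)(2) ⇒ p = 1/4

P1 mixes 1/4 on A; P2 mixes 1/8 on P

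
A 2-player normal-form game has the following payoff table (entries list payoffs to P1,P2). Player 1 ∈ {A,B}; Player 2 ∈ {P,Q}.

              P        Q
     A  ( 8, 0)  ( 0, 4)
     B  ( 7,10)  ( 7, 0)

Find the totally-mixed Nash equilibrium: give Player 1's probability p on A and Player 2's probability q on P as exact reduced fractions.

(p,q) = (5/7, 7/8)

P1 indiff ⇒ q·8+(1-q)·0 = q·7+(1-q)·7 ⇒ q(1) = (1-q)(7) ⇒ q = 7/8
P2 indiff ⇒ p·0+(1-p)·10 = p·4+(1-p)·0 ⇒ p(-4) = (1-p)(-10) ⇒ p = 5/7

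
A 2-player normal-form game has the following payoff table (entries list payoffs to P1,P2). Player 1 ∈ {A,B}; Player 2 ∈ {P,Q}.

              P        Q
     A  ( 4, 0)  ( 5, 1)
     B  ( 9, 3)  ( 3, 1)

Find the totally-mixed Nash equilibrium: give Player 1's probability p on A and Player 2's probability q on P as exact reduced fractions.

(p,q) = (2/3, 2/7)

P1 indiff ⇒ q·4+(1-q)·5 = q·9+(1-q)·3 ⇒ q(-5) = (1-q)(-2) ⇒ q = 2/7
P2 indiff ⇒ p·0+(1-p)·3 = p·1+(1-p)·1 ⇒ p(-1) = (1-p)(-2) ⇒ p = 2/3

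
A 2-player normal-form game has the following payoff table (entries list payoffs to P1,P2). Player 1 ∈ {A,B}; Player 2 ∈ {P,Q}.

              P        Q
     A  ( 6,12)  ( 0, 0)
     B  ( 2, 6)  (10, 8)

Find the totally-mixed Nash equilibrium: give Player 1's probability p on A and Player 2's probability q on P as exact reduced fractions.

(p,q) = (1/7, 5/7)

P1 indiff ⇒ q·6+(1-q)·0 = q·2+(1-q)·10 ⇒ q(4) = (1-q)(10) ⇒ q = 5/7
P2 indiff ⇒ p·12+(1-p)·6 = p·0+(1-p)·8 ⇒ p(12) = (1-p)(2) ⇒ p = 1/7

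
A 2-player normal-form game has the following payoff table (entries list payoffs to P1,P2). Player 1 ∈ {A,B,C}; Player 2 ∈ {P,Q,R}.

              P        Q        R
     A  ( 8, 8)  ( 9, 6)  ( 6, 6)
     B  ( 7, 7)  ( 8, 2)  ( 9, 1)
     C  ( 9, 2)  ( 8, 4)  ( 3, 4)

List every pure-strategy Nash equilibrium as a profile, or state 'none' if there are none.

(A,P): not NE [P1→C gives 9>8]
(A,Q): not NE [P2→P gives 8>6]
(A,R): not NE [P1→B gives 9>6; P2→P gives 8>6]
(B,P): not NE [P1→C gives 9>7]
(B,Q): not NE [P1→A gives 9>8; P2→P gives 7>2]
(B,R): not NE [P2→P gives 7>1]
(C,P): not NE [P2→R gives 4>2]
(C,Q): not NE [P1→A gives 9>8]
(C,R): not NE [P1→B gives 9>3]

PSNE: ∅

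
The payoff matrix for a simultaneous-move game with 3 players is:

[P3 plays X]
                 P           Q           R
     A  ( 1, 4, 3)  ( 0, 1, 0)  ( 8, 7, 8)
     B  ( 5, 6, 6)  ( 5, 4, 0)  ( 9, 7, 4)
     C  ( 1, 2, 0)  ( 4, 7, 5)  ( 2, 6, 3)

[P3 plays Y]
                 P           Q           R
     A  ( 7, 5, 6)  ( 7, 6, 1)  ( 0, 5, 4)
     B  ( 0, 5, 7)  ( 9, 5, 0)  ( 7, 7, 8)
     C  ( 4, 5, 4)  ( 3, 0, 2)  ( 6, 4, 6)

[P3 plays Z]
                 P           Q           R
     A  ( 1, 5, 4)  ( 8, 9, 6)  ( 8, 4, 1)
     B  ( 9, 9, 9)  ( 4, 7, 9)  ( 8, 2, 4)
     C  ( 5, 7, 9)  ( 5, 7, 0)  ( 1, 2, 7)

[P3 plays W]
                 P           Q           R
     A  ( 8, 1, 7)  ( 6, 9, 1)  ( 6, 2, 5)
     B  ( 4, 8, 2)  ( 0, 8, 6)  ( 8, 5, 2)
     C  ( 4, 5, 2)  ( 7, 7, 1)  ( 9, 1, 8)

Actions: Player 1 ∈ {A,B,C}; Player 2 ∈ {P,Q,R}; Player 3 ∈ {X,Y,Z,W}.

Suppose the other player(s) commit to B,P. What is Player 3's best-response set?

P3 best: {Z}

u_3(X vs B,P) = 6
u_3(Y vs B,P) = 7
u_3(Z vs B,P) = 9
u_3(W vs B,P) = 2
max payoff 9 at {Z}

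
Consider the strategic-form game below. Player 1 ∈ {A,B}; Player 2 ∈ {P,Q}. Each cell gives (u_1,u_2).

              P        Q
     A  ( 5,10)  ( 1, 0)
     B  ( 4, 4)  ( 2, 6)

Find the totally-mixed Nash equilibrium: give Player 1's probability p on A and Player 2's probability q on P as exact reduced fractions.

p=1/6, q=1/2

P1 indiff ⇒ q·5+(1-q)·1 = q·4+(1-q)·2 ⇒ q(1) = (1-q)(1) ⇒ q = 1/2
P2 indiff ⇒ p·10+(1-p)·4 = p·0+(1-p)·6 ⇒ p(10) = (1-p)(2) ⇒ p = 1/6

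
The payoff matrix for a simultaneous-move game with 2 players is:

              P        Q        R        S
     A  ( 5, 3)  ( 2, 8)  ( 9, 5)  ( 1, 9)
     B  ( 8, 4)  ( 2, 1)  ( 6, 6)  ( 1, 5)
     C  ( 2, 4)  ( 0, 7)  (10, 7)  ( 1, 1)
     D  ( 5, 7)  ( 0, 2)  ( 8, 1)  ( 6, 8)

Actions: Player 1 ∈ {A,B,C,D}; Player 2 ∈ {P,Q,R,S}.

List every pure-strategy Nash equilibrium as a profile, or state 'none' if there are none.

PSNE = {(C,R), (D,S)}

(A,P): not NE [P1→B gives 8>5; P2→S gives 9>3]
(A,Q): not NE [P2→S gives 9>8]
(A,R): not NE [P1→C gives 10>9; P2→S gives 9>5]
(A,S): not NE [P1→D gives 6>1]
(B,P): not NE [P2→R gives 6>4]
(B,Q): not NE [P2→R gives 6>1]
(B,R): not NE [P1→C gives 10>6]
(B,S): not NE [P1→D gives 6>1; P2→R gives 6>5]
(C,P): not NE [P1→B gives 8>2; P2→R gives 7>4]
(C,Q): not NE [P1→B gives 2>0]
(C,R): NE
(C,S): not NE [P1→D gives 6>1; P2→R gives 7>1]
(D,P): not NE [P1→B gives 8>5; P2→S gives 8>7]
(D,Q): not NE [P1→B gives 2>0; P2→S gives 8>2]
(D,R): not NE [P1→C gives 10>8; P2→S gives 8>1]
(D,S): NE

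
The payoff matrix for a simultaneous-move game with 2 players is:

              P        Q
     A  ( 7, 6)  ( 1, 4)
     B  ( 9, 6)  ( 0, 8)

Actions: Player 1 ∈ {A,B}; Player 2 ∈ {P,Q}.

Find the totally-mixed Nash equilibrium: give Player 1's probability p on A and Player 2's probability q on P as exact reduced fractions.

(p,q) = (1/2, 1/3)

P1 indiff ⇒ q·7+(1-q)·1 = q·9+(1-q)·0 ⇒ q(-2) = (1-q)(-1) ⇒ q = 1/3
P2 indiff ⇒ p·6+(1-p)·6 = p·4+(1-p)·8 ⇒ p(2) = (1-p)(2) ⇒ p = 1/2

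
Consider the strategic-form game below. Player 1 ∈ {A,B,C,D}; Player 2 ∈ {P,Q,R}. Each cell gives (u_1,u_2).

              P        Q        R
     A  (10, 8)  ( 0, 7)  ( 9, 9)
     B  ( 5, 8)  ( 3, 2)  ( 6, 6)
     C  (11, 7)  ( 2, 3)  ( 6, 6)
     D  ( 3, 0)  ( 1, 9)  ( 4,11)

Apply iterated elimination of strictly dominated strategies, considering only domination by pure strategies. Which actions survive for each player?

Survivors P1:{A,C} P2:{P,R}

P1 drop D (B beats it: P:5>3 Q:3>1 R:6>4)
P2 drop Q (P beats it: A:8>7 B:8>2 C:7>3)
P1 drop B (A beats it: P:10>5 R:9>6)
P1→{A,C} P2→{P,R}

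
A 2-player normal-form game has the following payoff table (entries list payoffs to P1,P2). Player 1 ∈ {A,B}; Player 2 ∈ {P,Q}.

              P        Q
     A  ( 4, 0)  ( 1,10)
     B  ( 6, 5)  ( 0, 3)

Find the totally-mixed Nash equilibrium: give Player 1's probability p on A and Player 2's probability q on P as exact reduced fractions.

P1 indiff ⇒ q·4+(1-q)·1 = q·6+(1-q)·0 ⇒ q(-2) = (1-q)(-1) ⇒ q = 1/3
P2 indiff ⇒ p·0+(1-p)·5 = p·10+(1-p)·3 ⇒ p(-10) = (1-p)(-2) ⇒ p = 1/6

(p,q) = (1/6, 1/3)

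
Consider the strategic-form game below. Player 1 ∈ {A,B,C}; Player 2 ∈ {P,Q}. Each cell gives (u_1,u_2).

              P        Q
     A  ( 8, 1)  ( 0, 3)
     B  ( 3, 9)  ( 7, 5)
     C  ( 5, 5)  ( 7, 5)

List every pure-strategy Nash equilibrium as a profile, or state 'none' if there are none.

(A,P): not NE [P2→Q gives 3>1]
(A,Q): not NE [P1→C gives 7>0]
(B,P): not NE [P1→A gives 8>3]
(B,Q): not NE [P2→P gives 9>5]
(C,P): not NE [P1→A gives 8>5]
(C,Q): NE

Nash profiles: (C,Q)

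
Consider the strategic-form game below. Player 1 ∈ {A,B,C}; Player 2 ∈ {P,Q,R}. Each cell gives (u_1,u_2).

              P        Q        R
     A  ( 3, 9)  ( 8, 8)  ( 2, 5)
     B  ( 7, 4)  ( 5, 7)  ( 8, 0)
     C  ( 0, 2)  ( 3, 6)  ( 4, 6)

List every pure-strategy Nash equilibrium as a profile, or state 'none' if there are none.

Equilibria: none

(A,P): not NE [P1→B gives 7>3]
(A,Q): not NE [P2→P gives 9>8]
(A,R): not NE [P1→B gives 8>2; P2→P gives 9>5]
(B,P): not NE [P2→Q gives 7>4]
(B,Q): not NE [P1→A gives 8>5]
(B,R): not NE [P2→Q gives 7>0]
(C,P): not NE [P1→B gives 7>0; P2→R gives 6>2]
(C,Q): not NE [P1→A gives 8>3]
(C,R): not NE [P1→B gives 8>4]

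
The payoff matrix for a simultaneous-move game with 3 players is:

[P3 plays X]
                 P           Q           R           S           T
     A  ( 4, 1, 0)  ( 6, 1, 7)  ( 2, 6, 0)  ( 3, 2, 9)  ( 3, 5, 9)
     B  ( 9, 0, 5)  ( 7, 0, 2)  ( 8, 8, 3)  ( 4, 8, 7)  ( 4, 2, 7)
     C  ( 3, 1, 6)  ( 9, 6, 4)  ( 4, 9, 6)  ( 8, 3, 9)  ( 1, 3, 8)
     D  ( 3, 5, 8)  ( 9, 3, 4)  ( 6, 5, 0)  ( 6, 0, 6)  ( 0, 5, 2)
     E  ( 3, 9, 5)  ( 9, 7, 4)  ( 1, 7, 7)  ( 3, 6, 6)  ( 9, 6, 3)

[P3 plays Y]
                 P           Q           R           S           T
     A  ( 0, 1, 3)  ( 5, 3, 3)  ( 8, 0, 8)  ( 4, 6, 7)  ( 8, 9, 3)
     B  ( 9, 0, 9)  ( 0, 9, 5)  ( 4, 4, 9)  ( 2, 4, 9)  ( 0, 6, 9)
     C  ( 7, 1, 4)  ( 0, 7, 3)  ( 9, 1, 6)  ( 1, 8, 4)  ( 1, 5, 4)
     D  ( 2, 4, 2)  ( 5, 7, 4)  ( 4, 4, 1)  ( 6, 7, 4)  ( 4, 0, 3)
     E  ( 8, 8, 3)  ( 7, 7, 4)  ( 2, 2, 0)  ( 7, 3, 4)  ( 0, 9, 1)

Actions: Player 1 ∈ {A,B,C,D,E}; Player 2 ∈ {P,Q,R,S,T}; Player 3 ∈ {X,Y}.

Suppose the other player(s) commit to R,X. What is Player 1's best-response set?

u_1(A vs R,X) = 2
u_1(B vs R,X) = 8
u_1(C vs R,X) = 4
u_1(D vs R,X) = 6
u_1(E vs R,X) = 1
max payoff 8 at {B}

argmax u_1 = {B}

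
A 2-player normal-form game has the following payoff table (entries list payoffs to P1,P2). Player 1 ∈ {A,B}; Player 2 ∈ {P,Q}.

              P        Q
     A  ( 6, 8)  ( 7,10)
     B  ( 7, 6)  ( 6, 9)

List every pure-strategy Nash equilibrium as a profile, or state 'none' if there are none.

(A,P): not NE [P1→B gives 7>6; P2→Q gives 10>8]
(A,Q): NE
(B,P): not NE [P2→Q gives 9>6]
(B,Q): not NE [P1→A gives 7>6]

PSNE = {(A,Q)}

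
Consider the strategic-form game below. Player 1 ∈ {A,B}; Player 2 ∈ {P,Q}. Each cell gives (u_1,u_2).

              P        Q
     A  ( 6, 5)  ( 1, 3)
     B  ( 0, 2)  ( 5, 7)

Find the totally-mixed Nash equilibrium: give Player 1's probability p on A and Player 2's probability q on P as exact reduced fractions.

P1 indiff ⇒ q·6+(1-q)·1 = q·0+(1-q)·5 ⇒ q(6) = (1-q)(4) ⇒ q = 2/5
P2 indiff ⇒ p·5+(1-p)·2 = p·3+(1-p)·7 ⇒ p(2) = (1-p)(5) ⇒ p = 5/7

P1 mixes 5/7 on A; P2 mixes 2/5 on P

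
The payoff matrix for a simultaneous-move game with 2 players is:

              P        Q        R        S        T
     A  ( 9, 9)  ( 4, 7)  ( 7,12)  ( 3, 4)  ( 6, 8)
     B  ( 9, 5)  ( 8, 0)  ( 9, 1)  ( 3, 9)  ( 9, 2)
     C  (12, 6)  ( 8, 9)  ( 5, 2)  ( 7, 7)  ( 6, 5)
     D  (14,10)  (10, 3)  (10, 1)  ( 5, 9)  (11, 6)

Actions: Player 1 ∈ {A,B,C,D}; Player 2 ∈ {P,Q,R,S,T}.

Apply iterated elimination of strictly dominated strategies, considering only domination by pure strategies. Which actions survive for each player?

P1 drop A (D beats it: P:14>9 Q:10>4 R:10>7 S:5>3 T:11>6)
P1 drop B (D beats it: P:14>9 Q:10>8 R:10>9 S:5>3 T:11>9)
P2 drop R (P beats it: C:6>2 D:10>1)
P2 drop T (P beats it: C:6>5 D:10>6)
P1→{C,D} P2→{P,Q,S}

IESDS → P1:{C,D} P2:{P,Q,S}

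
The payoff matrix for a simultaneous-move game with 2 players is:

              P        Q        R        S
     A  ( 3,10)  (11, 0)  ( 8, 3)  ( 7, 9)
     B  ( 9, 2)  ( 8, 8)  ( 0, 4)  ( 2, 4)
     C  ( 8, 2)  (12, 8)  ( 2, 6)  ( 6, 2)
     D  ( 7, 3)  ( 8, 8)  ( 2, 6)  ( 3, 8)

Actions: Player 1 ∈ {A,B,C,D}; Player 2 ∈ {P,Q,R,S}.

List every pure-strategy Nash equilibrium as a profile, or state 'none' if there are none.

Nash profiles: (C,Q)

(A,P): not NE [P1→B gives 9>3]
(A,Q): not NE [P1→C gives 12>11; P2→P gives 10>0]
(A,R): not NE [P2→P gives 10>3]
(A,S): not NE [P2→P gives 10>9]
(B,P): not NE [P2→Q gives 8>2]
(B,Q): not NE [P1→C gives 12>8]
(B,R): not NE [P1→A gives 8>0; P2→Q gives 8>4]
(B,S): not NE [P1→A gives 7>2; P2→Q gives 8>4]
(C,P): not NE [P1→B gives 9>8; P2→Q gives 8>2]
(C,Q): NE
(C,R): not NE [P1→A gives 8>2; P2→Q gives 8>6]
(C,S): not NE [P1→A gives 7>6; P2→Q gives 8>2]
(D,P): not NE [P1→B gives 9>7; P2→S gives 8>3]
(D,Q): not NE [P1→C gives 12>8]
(D,R): not NE [P1→A gives 8>2; P2→S gives 8>6]
(D,S): not NE [P1→A gives 7>3]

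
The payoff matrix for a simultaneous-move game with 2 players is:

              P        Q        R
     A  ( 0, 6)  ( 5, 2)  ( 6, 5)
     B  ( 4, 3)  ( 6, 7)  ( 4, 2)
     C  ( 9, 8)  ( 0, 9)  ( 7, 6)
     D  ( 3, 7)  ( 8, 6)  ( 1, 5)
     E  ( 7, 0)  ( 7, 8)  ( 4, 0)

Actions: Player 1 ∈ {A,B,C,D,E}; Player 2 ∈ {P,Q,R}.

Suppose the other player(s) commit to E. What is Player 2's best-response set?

BR_2 = {Q}

u_2(P vs E) = 0
u_2(Q vs E) = 8
u_2(R vs E) = 0
max payoff 8 at {Q}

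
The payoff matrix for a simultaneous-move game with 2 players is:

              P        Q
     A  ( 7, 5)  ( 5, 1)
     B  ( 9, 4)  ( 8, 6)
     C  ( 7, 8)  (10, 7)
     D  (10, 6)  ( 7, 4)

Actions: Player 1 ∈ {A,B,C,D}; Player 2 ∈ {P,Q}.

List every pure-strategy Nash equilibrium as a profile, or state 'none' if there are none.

(A,P): not NE [P1→D gives 10>7]
(A,Q): not NE [P1→C gives 10>5; P2→P gives 5>1]
(B,P): not NE [P1→D gives 10>9; P2→Q gives 6>4]
(B,Q): not NE [P1→C gives 10>8]
(C,P): not NE [P1→D gives 10>7]
(C,Q): not NE [P2→P gives 8>7]
(D,P): NE
(D,Q): not NE [P1→C gives 10>7; P2→P gives 6>4]

PSNE = {(D,P)}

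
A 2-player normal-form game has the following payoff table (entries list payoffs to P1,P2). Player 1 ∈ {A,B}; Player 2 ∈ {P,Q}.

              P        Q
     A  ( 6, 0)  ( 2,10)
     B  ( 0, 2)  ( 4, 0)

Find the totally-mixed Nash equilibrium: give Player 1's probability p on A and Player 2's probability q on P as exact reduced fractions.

P1 indiff ⇒ q·6+(1-q)·2 = q·0+(1-q)·4 ⇒ q(6) = (1-q)(2) ⇒ q = 1/4
P2 indiff ⇒ p·0+(1-p)·2 = p·10+(1-p)·0 ⇒ p(-10) = (1-p)(-2) ⇒ p = 1/6

(p,q) = (1/6, 1/4)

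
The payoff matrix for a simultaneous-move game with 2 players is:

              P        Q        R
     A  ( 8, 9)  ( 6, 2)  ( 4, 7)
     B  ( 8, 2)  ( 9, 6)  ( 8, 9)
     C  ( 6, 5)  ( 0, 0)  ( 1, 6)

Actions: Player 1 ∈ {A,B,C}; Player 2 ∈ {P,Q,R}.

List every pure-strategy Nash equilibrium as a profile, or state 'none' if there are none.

Nash profiles: (A,P), (B,R)

(A,P): NE
(A,Q): not NE [P1→B gives 9>6; P2→P gives 9>2]
(A,R): not NE [P1→B gives 8>4; P2→P gives 9>7]
(B,P): not NE [P2→R gives 9>2]
(B,Q): not NE [P2→R gives 9>6]
(B,R): NE
(C,P): not NE [P1→B gives 8>6; P2→R gives 6>5]
(C,Q): not NE [P1→B gives 9>0; P2→R gives 6>0]
(C,R): not NE [P1→B gives 8>1]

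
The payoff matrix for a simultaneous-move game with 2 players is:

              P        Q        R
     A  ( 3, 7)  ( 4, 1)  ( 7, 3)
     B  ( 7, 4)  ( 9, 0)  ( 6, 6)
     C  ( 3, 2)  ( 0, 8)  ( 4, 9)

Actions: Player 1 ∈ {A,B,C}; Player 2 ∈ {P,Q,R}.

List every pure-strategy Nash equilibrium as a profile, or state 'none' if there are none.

(A,P): not NE [P1→B gives 7>3]
(A,Q): not NE [P1→B gives 9>4; P2→P gives 7>1]
(A,R): not NE [P2→P gives 7>3]
(B,P): not NE [P2→R gives 6>4]
(B,Q): not NE [P2→R gives 6>0]
(B,R): not NE [P1→A gives 7>6]
(C,P): not NE [P1→B gives 7>3; P2→R gives 9>2]
(C,Q): not NE [P1→B gives 9>0; P2→R gives 9>8]
(C,R): not NE [P1→A gives 7>4]

Equilibria: none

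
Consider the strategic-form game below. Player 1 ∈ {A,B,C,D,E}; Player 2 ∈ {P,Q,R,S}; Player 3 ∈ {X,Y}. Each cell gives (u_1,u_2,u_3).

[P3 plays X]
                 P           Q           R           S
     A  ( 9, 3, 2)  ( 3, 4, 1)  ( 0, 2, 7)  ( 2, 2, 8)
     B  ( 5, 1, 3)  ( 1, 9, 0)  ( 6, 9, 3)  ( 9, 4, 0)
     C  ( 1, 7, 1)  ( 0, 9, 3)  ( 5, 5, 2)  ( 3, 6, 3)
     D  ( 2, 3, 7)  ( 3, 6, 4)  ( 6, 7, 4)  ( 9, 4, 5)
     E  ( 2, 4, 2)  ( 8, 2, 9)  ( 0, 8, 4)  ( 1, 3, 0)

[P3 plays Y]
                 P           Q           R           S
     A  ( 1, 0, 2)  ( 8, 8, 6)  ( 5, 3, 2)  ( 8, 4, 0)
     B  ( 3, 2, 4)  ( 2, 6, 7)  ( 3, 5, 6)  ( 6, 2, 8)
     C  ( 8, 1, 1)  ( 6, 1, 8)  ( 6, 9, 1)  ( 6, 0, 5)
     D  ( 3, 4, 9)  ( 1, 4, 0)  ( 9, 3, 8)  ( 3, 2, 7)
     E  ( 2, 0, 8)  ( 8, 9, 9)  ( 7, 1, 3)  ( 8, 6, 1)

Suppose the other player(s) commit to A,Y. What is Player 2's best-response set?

argmax u_2 = {Q}

u_2(P vs A,Y) = 0
u_2(Q vs A,Y) = 8
u_2(R vs A,Y) = 3
u_2(S vs A,Y) = 4
max payoff 8 at {Q}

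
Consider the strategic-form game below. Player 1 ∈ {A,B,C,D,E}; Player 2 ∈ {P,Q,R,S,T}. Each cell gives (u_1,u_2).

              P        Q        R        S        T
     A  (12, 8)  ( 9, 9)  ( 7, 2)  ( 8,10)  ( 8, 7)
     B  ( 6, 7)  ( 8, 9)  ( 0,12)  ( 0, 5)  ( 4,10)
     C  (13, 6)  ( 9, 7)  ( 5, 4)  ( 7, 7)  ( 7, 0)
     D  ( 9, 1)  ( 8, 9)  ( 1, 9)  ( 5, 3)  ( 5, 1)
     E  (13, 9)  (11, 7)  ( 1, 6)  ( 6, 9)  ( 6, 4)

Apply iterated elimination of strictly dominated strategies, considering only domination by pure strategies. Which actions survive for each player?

P1 drop B (A beats it: P:12>6 Q:9>8 R:7>0 S:8>0 T:8>4)
P1 drop D (A beats it: P:12>9 Q:9>8 R:7>1 S:8>5 T:8>5)
P2 drop R (P beats it: A:8>2 C:6>4 E:9>6)
P2 drop T (P beats it: A:8>7 C:6>0 E:9>4)
P1→{A,C,E} P2→{P,Q,S}

Survivors P1:{A,C,E} P2:{P,Q,S}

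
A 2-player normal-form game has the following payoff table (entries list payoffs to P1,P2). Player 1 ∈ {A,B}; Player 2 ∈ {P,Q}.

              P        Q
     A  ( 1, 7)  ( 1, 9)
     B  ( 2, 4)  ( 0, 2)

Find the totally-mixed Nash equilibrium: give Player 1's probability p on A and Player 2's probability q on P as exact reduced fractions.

(p,q) = (1/2, 1/2)

P1 indiff ⇒ q·1+(1-q)·1 = q·2+(1-q)·0 ⇒ q(-1) = (1-q)(-1) ⇒ q = 1/2
P2 indiff ⇒ p·7+(1-p)·4 = p·9+(1-p)·2 ⇒ p(-2) = (1-p)(-2) ⇒ p = 1/2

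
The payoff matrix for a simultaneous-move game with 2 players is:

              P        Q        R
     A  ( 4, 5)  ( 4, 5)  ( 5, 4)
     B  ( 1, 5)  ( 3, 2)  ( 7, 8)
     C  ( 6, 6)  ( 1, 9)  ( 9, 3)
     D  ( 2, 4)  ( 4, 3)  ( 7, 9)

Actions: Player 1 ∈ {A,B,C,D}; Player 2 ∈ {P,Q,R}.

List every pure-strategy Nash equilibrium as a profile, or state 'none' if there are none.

(A,P): not NE [P1→C gives 6>4]
(A,Q): NE
(A,R): not NE [P1→C gives 9>5; P2→Q gives 5>4]
(B,P): not NE [P1→C gives 6>1; P2→R gives 8>5]
(B,Q): not NE [P1→D gives 4>3; P2→R gives 8>2]
(B,R): not NE [P1→C gives 9>7]
(C,P): not NE [P2→Q gives 9>6]
(C,Q): not NE [P1→D gives 4>1]
(C,R): not NE [P2→Q gives 9>3]
(D,P): not NE [P1→C gives 6>2; P2→R gives 9>4]
(D,Q): not NE [P2→R gives 9>3]
(D,R): not NE [P1→C gives 9>7]

PSNE = {(A,Q)}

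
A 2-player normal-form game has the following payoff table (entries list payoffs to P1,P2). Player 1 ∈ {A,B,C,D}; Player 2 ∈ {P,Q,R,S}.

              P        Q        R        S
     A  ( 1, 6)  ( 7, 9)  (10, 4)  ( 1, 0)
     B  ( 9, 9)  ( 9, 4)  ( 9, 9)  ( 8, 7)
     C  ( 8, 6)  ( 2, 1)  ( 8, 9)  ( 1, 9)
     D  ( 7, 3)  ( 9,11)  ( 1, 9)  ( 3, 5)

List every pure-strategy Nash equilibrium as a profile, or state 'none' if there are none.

Nash profiles: (B,P), (D,Q)

(A,P): not NE [P1→B gives 9>1; P2→Q gives 9>6]
(A,Q): not NE [P1→D gives 9>7]
(A,R): not NE [P2→Q gives 9>4]
(A,S): not NE [P1→B gives 8>1; P2→Q gives 9>0]
(B,P): NE
(B,Q): not NE [P2→R gives 9>4]
(B,R): not NE [P1→A gives 10>9]
(B,S): not NE [P2→R gives 9>7]
(C,P): not NE [P1→B gives 9>8; P2→S gives 9>6]
(C,Q): not NE [P1→D gives 9>2; P2→S gives 9>1]
(C,R): not NE [P1→A gives 10>8]
(C,S): not NE [P1→B gives 8>1]
(D,P): not NE [P1→B gives 9>7; P2→Q gives 11>3]
(D,Q): NE
(D,R): not NE [P1→A gives 10>1; P2→Q gives 11>9]
(D,S): not NE [P1→B gives 8>3; P2→Q gives 11>5]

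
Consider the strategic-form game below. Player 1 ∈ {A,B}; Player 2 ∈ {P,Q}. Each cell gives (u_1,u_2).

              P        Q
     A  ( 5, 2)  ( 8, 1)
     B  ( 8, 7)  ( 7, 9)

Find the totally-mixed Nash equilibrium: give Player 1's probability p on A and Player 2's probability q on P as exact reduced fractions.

P1 indiff ⇒ q·5+(1-q)·8 = q·8+(1-q)·7 ⇒ q(-3) = (1-q)(-1) ⇒ q = 1/4
P2 indiff ⇒ p·2+(1-p)·7 = p·1+(1-p)·9 ⇒ p(1) = (1-p)(2) ⇒ p = 2/3

(p,q) = (2/3, 1/4)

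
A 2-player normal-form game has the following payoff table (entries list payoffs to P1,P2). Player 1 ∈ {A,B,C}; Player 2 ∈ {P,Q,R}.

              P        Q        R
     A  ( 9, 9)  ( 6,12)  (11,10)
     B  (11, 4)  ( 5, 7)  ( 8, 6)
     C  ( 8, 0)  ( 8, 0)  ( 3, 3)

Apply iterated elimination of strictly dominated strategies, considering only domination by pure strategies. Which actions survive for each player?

P2 drop P (R beats it: A:10>9 B:6>4 C:3>0)
P1 drop B (A beats it: Q:6>5 R:11>8)
P1→{A,C} P2→{Q,R}

Survivors P1:{A,C} P2:{Q,R}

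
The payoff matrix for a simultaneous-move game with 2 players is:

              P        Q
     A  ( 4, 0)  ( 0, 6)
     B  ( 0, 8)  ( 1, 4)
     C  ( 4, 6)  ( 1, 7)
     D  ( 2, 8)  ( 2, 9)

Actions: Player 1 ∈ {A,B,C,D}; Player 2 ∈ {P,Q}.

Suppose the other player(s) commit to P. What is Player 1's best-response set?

BR_1 = {A,C}

u_1(A vs P) = 4
u_1(B vs P) = 0
u_1(C vs P) = 4
u_1(D vs P) = 2
max payoff 4 at {A,C}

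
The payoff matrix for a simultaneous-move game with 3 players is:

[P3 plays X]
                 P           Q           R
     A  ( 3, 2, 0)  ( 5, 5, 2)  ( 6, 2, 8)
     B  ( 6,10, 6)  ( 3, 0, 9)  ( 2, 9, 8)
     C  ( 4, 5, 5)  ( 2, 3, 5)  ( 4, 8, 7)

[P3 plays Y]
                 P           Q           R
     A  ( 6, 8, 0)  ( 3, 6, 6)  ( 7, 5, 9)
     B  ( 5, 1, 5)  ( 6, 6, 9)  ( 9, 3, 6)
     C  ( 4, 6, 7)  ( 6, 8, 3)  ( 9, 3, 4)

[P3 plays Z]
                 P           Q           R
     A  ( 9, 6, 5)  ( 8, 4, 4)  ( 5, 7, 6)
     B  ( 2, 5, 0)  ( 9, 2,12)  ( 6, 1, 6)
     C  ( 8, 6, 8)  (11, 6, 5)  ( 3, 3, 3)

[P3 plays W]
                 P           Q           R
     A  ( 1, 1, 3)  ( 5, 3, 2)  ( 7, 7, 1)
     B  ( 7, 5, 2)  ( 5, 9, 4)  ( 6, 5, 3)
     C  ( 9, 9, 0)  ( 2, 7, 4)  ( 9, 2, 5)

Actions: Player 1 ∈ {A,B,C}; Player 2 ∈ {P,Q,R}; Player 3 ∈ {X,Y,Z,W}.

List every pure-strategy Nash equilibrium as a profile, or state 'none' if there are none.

Nash profiles: (B,P,X), (C,Q,Z)

(A,P,X): not NE [P1→B gives 6>3; P2→Q gives 5>2; P3→Z gives 5>0]
(A,P,Y): not NE [P3→Z gives 5>0]
(A,P,Z): not NE [P2→R gives 7>6]
(A,P,W): not NE [P1→C gives 9>1; P2→R gives 7>1; P3→Z gives 5>3]
(A,Q,X): not NE [P3→Y gives 6>2]
(A,Q,Y): not NE [P1→C gives 6>3; P2→P gives 8>6]
(A,Q,Z): not NE [P1→C gives 11>8; P2→R gives 7>4; P3→Y gives 6>4]
(A,Q,W): not NE [P2→R gives 7>3; P3→Y gives 6>2]
(A,R,X): not NE [P2→Q gives 5>2; P3→Y gives 9>8]
(A,R,Y): not NE [P1→C gives 9>7; P2→P gives 8>5]
(A,R,Z): not NE [P1→B gives 6>5; P3→Y gives 9>6]
(A,R,W): not NE [P1→C gives 9>7; P3→Y gives 9>1]
(B,P,X): NE
(B,P,Y): not NE [P1→A gives 6>5; P2→Q gives 6>1; P3→X gives 6>5]
(B,P,Z): not NE [P1→A gives 9>2; P3→X gives 6>0]
(B,P,W): not NE [P1→C gives 9>7; P2→Q gives 9>5; P3→X gives 6>2]
(B,Q,X): not NE [P1→A gives 5>3; P2→P gives 10>0; P3→Z gives 12>9]
(B,Q,Y): not NE [P3→Z gives 12>9]
(B,Q,Z): not NE [P1→C gives 11>9; P2→P gives 5>2]
(B,Q,W): not NE [P3→Z gives 12>4]
(B,R,X): not NE [P1→A gives 6>2; P2→P gives 10>9]
(B,R,Y): not NE [P2→Q gives 6>3; P3→X gives 8>6]
(B,R,Z): not NE [P2→P gives 5>1; P3→X gives 8>6]
(B,R,W): not NE [P1→C gives 9>6; P2→Q gives 9>5; P3→X gives 8>3]
(C,P,X): not NE [P1→B gives 6>4; P2→R gives 8>5; P3→Z gives 8>5]
(C,P,Y): not NE [P1→A gives 6>4; P2→Q gives 8>6; P3→Z gives 8>7]
(C,P,Z): not NE [P1→A gives 9>8]
(C,P,W): not NE [P3→Z gives 8>0]
(C,Q,X): not NE [P1→A gives 5>2; P2→R gives 8>3]
(C,Q,Y): not NE [P3→Z gives 5>3]
(C,Q,Z): NE
(C,Q,W): not NE [P1→B gives 5>2; P2→P gives 9>7; P3→Z gives 5>4]
(C,R,X): not NE [P1→A gives 6>4]
(C,R,Y): not NE [P2→Q gives 8>3; P3→X gives 7>4]
(C,R,Z): not NE [P1→B gives 6>3; P2→Q gives 6>3; P3→X gives 7>3]
(C,R,W): not NE [P2→P gives 9>2; P3→X gives 7>5]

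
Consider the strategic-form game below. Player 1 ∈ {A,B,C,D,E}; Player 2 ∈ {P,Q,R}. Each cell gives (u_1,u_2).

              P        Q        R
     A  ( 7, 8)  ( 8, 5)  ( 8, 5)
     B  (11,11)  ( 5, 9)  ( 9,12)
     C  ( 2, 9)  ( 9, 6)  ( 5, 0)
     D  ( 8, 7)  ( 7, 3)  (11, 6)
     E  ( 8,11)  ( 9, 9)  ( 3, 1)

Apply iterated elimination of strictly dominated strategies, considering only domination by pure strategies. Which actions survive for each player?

Survivors P1:{B,D} P2:{P,R}

P2 drop Q (P beats it: A:8>5 B:11>9 C:9>6 D:7>3 E:11>9)
P1 drop A (B beats it: P:11>7 R:9>8)
P1 drop C (B beats it: P:11>2 R:9>5)
P1 drop E (B beats it: P:11>8 R:9>3)
P1→{B,D} P2→{P,R}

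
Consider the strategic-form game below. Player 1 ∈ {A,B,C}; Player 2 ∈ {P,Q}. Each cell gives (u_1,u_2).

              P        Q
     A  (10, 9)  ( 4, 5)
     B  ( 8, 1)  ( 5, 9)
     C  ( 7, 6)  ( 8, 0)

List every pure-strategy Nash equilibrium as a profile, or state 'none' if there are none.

Nash profiles: (A,P)

(A,P): NE
(A,Q): not NE [P1→C gives 8>4; P2→P gives 9>5]
(B,P): not NE [P1→A gives 10>8; P2→Q gives 9>1]
(B,Q): not NE [P1→C gives 8>5]
(C,P): not NE [P1→A gives 10>7]
(C,Q): not NE [P2→P gives 6>0]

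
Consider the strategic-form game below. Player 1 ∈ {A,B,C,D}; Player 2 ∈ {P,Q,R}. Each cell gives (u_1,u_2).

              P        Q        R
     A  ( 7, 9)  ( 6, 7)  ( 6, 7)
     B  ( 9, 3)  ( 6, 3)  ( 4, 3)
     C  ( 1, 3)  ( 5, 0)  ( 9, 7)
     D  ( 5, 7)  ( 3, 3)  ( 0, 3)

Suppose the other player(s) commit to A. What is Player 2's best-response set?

u_2(P vs A) = 9
u_2(Q vs A) = 7
u_2(R vs A) = 7
max payoff 9 at {P}

BR_2 = {P}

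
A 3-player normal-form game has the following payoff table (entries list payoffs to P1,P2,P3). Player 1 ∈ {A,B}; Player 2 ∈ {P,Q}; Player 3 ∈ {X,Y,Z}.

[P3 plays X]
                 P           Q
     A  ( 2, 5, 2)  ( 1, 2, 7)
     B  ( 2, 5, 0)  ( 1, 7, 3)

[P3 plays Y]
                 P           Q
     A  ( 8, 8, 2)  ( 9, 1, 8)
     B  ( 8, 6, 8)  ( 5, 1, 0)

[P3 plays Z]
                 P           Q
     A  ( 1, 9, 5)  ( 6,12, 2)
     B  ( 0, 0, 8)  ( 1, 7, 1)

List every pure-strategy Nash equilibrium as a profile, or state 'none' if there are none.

PSNE = {(B,P,Y), (B,Q,X)}

(A,P,X): not NE [P3→Z gives 5>2]
(A,P,Y): not NE [P3→Z gives 5>2]
(A,P,Z): not NE [P2→Q gives 12>9]
(A,Q,X): not NE [P2→P gives 5>2; P3→Y gives 8>7]
(A,Q,Y): not NE [P2→P gives 8>1]
(A,Q,Z): not NE [P3→Y gives 8>2]
(B,P,X): not NE [P2→Q gives 7>5; P3→Z gives 8>0]
(B,P,Y): NE
(B,P,Z): not NE [P1→A gives 1>0; P2→Q gives 7>0]
(B,Q,X): NE
(B,Q,Y): not NE [P1→A gives 9>5; P2→P gives 6>1; P3→X gives 3>0]
(B,Q,Z): not NE [P1→A gives 6>1; P3→X gives 3>1]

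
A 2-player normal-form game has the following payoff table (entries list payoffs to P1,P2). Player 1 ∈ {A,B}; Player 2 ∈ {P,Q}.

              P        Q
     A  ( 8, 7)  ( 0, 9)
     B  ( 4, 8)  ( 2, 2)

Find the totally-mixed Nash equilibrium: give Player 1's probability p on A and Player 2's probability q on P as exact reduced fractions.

P1 indiff ⇒ q·8+(1-q)·0 = q·4+(1-q)·2 ⇒ q(4) = (1-q)(2) ⇒ q = 1/3
P2 indiff ⇒ p·7+(1-p)·8 = p·9+(1-p)·2 ⇒ p(-2) = (1-p)(-6) ⇒ p = 3/4

P1 mixes 3/4 on A; P2 mixes 1/3 on P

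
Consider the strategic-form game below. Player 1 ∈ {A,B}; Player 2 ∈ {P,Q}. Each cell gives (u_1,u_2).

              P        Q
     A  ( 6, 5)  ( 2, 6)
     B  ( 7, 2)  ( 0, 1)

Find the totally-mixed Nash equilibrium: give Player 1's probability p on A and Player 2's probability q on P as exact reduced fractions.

(p,q) = (1/2, 2/3)

P1 indiff ⇒ q·6+(1-q)·2 = q·7+(1-q)·0 ⇒ q(-1) = (1-q)(-2) ⇒ q = 2/3
P2 indiff ⇒ p·5+(1-p)·2 = p·6+(1-p)·1 ⇒ p(-1) = (1-p)(-1) ⇒ p = 1/2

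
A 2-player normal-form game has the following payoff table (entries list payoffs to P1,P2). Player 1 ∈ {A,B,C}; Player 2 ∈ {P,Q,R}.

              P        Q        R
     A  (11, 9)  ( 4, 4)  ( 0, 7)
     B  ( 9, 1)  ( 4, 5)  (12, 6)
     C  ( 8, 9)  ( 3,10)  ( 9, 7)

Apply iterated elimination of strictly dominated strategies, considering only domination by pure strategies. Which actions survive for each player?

Survivors P1:{A,B} P2:{P,R}

P1 drop C (B beats it: P:9>8 Q:4>3 R:12>9)
P2 drop Q (R beats it: A:7>4 B:6>5)
P1→{A,B} P2→{P,R}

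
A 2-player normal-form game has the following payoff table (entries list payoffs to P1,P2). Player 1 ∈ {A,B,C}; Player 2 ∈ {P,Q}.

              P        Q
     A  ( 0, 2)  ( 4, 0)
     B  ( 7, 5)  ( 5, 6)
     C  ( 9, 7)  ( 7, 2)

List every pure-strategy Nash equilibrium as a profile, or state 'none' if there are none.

(A,P): not NE [P1→C gives 9>0]
(A,Q): not NE [P1→C gives 7>4; P2→P gives 2>0]
(B,P): not NE [P1→C gives 9>7; P2→Q gives 6>5]
(B,Q): not NE [P1→C gives 7>5]
(C,P): NE
(C,Q): not NE [P2→P gives 7>2]

Nash profiles: (C,P)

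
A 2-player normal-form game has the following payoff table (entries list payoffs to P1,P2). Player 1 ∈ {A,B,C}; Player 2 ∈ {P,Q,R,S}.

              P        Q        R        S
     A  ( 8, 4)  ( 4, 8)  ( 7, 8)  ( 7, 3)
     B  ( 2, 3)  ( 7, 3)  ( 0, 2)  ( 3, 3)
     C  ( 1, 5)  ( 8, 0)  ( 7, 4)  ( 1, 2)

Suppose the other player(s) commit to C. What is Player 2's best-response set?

argmax u_2 = {P}

u_2(P vs C) = 5
u_2(Q vs C) = 0
u_2(R vs C) = 4
u_2(S vs C) = 2
max payoff 5 at {P}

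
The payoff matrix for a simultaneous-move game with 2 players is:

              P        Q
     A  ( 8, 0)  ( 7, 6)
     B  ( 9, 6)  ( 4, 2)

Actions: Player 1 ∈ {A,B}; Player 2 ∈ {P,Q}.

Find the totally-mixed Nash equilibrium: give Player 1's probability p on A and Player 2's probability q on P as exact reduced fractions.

p=2/5, q=3/4

P1 indiff ⇒ q·8+(1-q)·7 = q·9+(1-q)·4 ⇒ q(-1) = (1-q)(-3) ⇒ q = 3/4
P2 indiff ⇒ p·0+(1-p)·6 = p·6+(1-p)·2 ⇒ p(-6) = (1-p)(-4) ⇒ p = 2/5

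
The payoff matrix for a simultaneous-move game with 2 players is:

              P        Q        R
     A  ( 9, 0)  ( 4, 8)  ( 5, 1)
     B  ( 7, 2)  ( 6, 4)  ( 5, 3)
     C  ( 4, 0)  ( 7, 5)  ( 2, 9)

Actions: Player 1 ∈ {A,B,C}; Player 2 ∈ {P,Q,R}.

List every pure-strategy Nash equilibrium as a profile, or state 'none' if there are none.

(A,P): not NE [P2→Q gives 8>0]
(A,Q): not NE [P1→C gives 7>4]
(A,R): not NE [P2→Q gives 8>1]
(B,P): not NE [P1→A gives 9>7; P2→Q gives 4>2]
(B,Q): not NE [P1→C gives 7>6]
(B,R): not NE [P2→Q gives 4>3]
(C,P): not NE [P1→A gives 9>4; P2→R gives 9>0]
(C,Q): not NE [P2→R gives 9>5]
(C,R): not NE [P1→B gives 5>2]

PSNE: ∅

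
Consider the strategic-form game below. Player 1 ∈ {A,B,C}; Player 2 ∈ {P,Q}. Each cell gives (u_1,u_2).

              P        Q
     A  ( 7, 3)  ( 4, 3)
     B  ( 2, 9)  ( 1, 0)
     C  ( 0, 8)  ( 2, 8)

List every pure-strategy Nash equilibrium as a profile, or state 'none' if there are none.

NE set: (A,P), (A,Q)

(A,P): NE
(A,Q): NE
(B,P): not NE [P1→A gives 7>2]
(B,Q): not NE [P1→A gives 4>1; P2→P gives 9>0]
(C,P): not NE [P1→A gives 7>0]
(C,Q): not NE [P1→A gives 4>2]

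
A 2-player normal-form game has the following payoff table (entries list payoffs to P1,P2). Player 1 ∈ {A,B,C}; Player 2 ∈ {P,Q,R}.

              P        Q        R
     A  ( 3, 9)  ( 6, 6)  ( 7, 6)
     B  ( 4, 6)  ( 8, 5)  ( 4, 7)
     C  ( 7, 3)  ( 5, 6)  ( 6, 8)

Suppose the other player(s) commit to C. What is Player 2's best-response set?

u_2(P vs C) = 3
u_2(Q vs C) = 6
u_2(R vs C) = 8
max payoff 8 at {R}

BR_2 = {R}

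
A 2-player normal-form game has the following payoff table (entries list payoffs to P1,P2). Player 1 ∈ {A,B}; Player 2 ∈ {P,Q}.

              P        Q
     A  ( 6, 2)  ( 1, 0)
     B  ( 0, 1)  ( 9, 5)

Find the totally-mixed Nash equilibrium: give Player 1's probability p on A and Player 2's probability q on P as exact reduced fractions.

P1 indiff ⇒ q·6+(1-q)·1 = q·0+(1-q)·9 ⇒ q(6) = (1-q)(8) ⇒ q = 4/7
P2 indiff ⇒ p·2+(1-p)·1 = p·0+(1-p)·5 ⇒ p(2) = (1-p)(4) ⇒ p = 2/3

(p,q) = (2/3, 4/7)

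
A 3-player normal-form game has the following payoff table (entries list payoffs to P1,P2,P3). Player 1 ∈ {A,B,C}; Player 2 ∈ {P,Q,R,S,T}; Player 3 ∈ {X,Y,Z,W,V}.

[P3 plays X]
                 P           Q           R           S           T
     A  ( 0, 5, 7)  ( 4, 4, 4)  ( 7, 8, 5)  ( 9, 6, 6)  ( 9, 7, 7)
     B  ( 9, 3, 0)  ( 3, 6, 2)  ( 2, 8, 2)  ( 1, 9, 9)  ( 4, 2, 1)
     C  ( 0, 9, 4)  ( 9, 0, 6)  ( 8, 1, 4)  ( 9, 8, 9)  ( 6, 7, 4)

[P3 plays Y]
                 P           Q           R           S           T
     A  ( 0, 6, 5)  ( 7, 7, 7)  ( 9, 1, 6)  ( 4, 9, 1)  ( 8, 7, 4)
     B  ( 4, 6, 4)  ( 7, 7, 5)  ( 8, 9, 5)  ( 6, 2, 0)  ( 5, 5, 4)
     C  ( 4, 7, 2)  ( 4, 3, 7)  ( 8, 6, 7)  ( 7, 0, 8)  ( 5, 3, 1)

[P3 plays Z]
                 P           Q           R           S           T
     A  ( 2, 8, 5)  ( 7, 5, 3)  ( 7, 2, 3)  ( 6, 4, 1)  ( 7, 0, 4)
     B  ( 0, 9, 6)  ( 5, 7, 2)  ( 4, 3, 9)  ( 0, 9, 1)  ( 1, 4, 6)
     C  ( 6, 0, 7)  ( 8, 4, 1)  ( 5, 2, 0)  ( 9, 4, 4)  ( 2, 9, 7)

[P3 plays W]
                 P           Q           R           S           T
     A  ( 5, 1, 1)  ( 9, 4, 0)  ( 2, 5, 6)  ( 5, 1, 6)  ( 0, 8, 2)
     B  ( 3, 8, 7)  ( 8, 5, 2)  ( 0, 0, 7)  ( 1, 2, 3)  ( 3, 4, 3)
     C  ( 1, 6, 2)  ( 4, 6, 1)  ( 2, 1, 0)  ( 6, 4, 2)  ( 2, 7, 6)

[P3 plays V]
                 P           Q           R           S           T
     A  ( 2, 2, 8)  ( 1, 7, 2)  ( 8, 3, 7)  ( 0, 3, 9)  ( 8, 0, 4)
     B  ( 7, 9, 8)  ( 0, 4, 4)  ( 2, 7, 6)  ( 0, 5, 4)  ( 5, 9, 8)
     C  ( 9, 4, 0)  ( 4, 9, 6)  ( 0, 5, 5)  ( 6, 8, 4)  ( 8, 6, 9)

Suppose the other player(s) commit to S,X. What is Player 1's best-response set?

BR_1 = {A,C}

u_1(A vs S,X) = 9
u_1(B vs S,X) = 1
u_1(C vs S,X) = 9
max payoff 9 at {A,C}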